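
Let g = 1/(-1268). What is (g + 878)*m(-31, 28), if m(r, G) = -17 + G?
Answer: 12246333/1268 ≈ 9658.0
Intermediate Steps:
g = -1/1268 ≈ -0.00078864
(g + 878)*m(-31, 28) = (-1/1268 + 878)*(-17 + 28) = (1113303/1268)*11 = 12246333/1268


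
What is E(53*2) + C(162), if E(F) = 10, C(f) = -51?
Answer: -41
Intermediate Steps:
E(53*2) + C(162) = 10 - 51 = -41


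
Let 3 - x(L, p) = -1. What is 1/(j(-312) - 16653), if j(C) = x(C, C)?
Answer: -1/16649 ≈ -6.0064e-5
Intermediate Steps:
x(L, p) = 4 (x(L, p) = 3 - 1*(-1) = 3 + 1 = 4)
j(C) = 4
1/(j(-312) - 16653) = 1/(4 - 16653) = 1/(-16649) = -1/16649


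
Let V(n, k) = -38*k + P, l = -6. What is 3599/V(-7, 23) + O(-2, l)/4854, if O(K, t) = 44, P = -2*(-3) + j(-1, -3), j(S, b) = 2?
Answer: -8715721/2101782 ≈ -4.1468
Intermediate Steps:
P = 8 (P = -2*(-3) + 2 = 6 + 2 = 8)
V(n, k) = 8 - 38*k (V(n, k) = -38*k + 8 = 8 - 38*k)
3599/V(-7, 23) + O(-2, l)/4854 = 3599/(8 - 38*23) + 44/4854 = 3599/(8 - 874) + 44*(1/4854) = 3599/(-866) + 22/2427 = 3599*(-1/866) + 22/2427 = -3599/866 + 22/2427 = -8715721/2101782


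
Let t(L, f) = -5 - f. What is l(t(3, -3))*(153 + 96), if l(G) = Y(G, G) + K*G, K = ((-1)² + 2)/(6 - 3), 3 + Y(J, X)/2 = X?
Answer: -2988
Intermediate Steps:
Y(J, X) = -6 + 2*X
K = 1 (K = (1 + 2)/3 = 3*(⅓) = 1)
l(G) = -6 + 3*G (l(G) = (-6 + 2*G) + 1*G = (-6 + 2*G) + G = -6 + 3*G)
l(t(3, -3))*(153 + 96) = (-6 + 3*(-5 - 1*(-3)))*(153 + 96) = (-6 + 3*(-5 + 3))*249 = (-6 + 3*(-2))*249 = (-6 - 6)*249 = -12*249 = -2988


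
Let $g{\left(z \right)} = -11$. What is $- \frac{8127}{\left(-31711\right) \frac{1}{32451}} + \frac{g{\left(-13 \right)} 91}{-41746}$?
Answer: $\frac{11009674140353}{1323807406} \approx 8316.7$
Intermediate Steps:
$- \frac{8127}{\left(-31711\right) \frac{1}{32451}} + \frac{g{\left(-13 \right)} 91}{-41746} = - \frac{8127}{\left(-31711\right) \frac{1}{32451}} + \frac{\left(-11\right) 91}{-41746} = - \frac{8127}{\left(-31711\right) \frac{1}{32451}} - - \frac{1001}{41746} = - \frac{8127}{- \frac{31711}{32451}} + \frac{1001}{41746} = \left(-8127\right) \left(- \frac{32451}{31711}\right) + \frac{1001}{41746} = \frac{263729277}{31711} + \frac{1001}{41746} = \frac{11009674140353}{1323807406}$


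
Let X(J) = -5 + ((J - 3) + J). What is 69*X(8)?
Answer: 552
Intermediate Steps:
X(J) = -8 + 2*J (X(J) = -5 + ((-3 + J) + J) = -5 + (-3 + 2*J) = -8 + 2*J)
69*X(8) = 69*(-8 + 2*8) = 69*(-8 + 16) = 69*8 = 552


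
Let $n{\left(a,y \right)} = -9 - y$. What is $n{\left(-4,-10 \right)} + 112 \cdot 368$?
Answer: $41217$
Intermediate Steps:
$n{\left(-4,-10 \right)} + 112 \cdot 368 = \left(-9 - -10\right) + 112 \cdot 368 = \left(-9 + 10\right) + 41216 = 1 + 41216 = 41217$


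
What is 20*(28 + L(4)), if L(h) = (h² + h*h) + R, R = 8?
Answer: 1360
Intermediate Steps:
L(h) = 8 + 2*h² (L(h) = (h² + h*h) + 8 = (h² + h²) + 8 = 2*h² + 8 = 8 + 2*h²)
20*(28 + L(4)) = 20*(28 + (8 + 2*4²)) = 20*(28 + (8 + 2*16)) = 20*(28 + (8 + 32)) = 20*(28 + 40) = 20*68 = 1360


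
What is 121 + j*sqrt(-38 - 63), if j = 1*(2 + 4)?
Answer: 121 + 6*I*sqrt(101) ≈ 121.0 + 60.299*I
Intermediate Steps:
j = 6 (j = 1*6 = 6)
121 + j*sqrt(-38 - 63) = 121 + 6*sqrt(-38 - 63) = 121 + 6*sqrt(-101) = 121 + 6*(I*sqrt(101)) = 121 + 6*I*sqrt(101)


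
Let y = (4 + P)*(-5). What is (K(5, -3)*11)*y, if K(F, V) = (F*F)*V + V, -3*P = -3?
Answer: 21450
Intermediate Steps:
P = 1 (P = -1/3*(-3) = 1)
y = -25 (y = (4 + 1)*(-5) = 5*(-5) = -25)
K(F, V) = V + V*F**2 (K(F, V) = F**2*V + V = V*F**2 + V = V + V*F**2)
(K(5, -3)*11)*y = (-3*(1 + 5**2)*11)*(-25) = (-3*(1 + 25)*11)*(-25) = (-3*26*11)*(-25) = -78*11*(-25) = -858*(-25) = 21450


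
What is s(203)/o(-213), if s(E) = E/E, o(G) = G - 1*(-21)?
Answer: -1/192 ≈ -0.0052083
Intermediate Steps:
o(G) = 21 + G (o(G) = G + 21 = 21 + G)
s(E) = 1
s(203)/o(-213) = 1/(21 - 213) = 1/(-192) = 1*(-1/192) = -1/192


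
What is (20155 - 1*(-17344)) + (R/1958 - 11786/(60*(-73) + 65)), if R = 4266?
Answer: 158430955504/4224385 ≈ 37504.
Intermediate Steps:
(20155 - 1*(-17344)) + (R/1958 - 11786/(60*(-73) + 65)) = (20155 - 1*(-17344)) + (4266/1958 - 11786/(60*(-73) + 65)) = (20155 + 17344) + (4266*(1/1958) - 11786/(-4380 + 65)) = 37499 + (2133/979 - 11786/(-4315)) = 37499 + (2133/979 - 11786*(-1/4315)) = 37499 + (2133/979 + 11786/4315) = 37499 + 20742389/4224385 = 158430955504/4224385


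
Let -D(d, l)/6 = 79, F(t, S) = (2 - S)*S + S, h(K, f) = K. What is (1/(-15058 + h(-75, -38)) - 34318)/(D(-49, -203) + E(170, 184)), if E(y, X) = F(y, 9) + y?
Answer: 519334295/5417614 ≈ 95.860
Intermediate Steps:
F(t, S) = S + S*(2 - S) (F(t, S) = S*(2 - S) + S = S + S*(2 - S))
E(y, X) = -54 + y (E(y, X) = 9*(3 - 1*9) + y = 9*(3 - 9) + y = 9*(-6) + y = -54 + y)
D(d, l) = -474 (D(d, l) = -6*79 = -474)
(1/(-15058 + h(-75, -38)) - 34318)/(D(-49, -203) + E(170, 184)) = (1/(-15058 - 75) - 34318)/(-474 + (-54 + 170)) = (1/(-15133) - 34318)/(-474 + 116) = (-1/15133 - 34318)/(-358) = -519334295/15133*(-1/358) = 519334295/5417614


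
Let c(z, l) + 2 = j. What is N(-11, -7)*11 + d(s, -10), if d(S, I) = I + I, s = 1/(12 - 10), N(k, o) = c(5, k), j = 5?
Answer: 13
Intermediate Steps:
c(z, l) = 3 (c(z, l) = -2 + 5 = 3)
N(k, o) = 3
s = 1/2 ≈ 0.50000
d(S, I) = 2*I
N(-11, -7)*11 + d(s, -10) = 3*11 + 2*(-10) = 33 - 20 = 13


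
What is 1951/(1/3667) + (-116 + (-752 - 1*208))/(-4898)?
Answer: 17520922871/2449 ≈ 7.1543e+6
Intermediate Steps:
1951/(1/3667) + (-116 + (-752 - 1*208))/(-4898) = 1951/(1/3667) + (-116 + (-752 - 208))*(-1/4898) = 1951*3667 + (-116 - 960)*(-1/4898) = 7154317 - 1076*(-1/4898) = 7154317 + 538/2449 = 17520922871/2449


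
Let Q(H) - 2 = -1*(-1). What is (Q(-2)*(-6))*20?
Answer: -360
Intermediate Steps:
Q(H) = 3 (Q(H) = 2 - 1*(-1) = 2 + 1 = 3)
(Q(-2)*(-6))*20 = (3*(-6))*20 = -18*20 = -360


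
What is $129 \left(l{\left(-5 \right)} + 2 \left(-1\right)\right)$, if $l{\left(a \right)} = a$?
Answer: $-903$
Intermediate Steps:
$129 \left(l{\left(-5 \right)} + 2 \left(-1\right)\right) = 129 \left(-5 + 2 \left(-1\right)\right) = 129 \left(-5 - 2\right) = 129 \left(-7\right) = -903$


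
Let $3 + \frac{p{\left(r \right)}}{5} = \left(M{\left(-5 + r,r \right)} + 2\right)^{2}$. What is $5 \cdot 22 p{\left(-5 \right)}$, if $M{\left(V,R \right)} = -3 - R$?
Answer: $7150$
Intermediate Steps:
$p{\left(r \right)} = -15 + 5 \left(-1 - r\right)^{2}$ ($p{\left(r \right)} = -15 + 5 \left(\left(-3 - r\right) + 2\right)^{2} = -15 + 5 \left(-1 - r\right)^{2}$)
$5 \cdot 22 p{\left(-5 \right)} = 5 \cdot 22 \left(-15 + 5 \left(1 - 5\right)^{2}\right) = 110 \left(-15 + 5 \left(-4\right)^{2}\right) = 110 \left(-15 + 5 \cdot 16\right) = 110 \left(-15 + 80\right) = 110 \cdot 65 = 7150$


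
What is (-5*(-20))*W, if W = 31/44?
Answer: 775/11 ≈ 70.455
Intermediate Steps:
W = 31/44 (W = 31*(1/44) = 31/44 ≈ 0.70455)
(-5*(-20))*W = -5*(-20)*(31/44) = 100*(31/44) = 775/11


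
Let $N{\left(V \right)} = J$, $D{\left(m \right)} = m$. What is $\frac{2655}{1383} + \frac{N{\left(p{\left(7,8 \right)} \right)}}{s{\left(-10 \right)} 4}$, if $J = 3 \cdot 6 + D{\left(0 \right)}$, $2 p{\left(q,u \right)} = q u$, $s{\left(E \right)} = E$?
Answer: $\frac{13551}{9220} \approx 1.4697$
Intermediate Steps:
$p{\left(q,u \right)} = \frac{q u}{2}$
$J = 18$ ($J = 3 \cdot 6 + 0 = 18 + 0 = 18$)
$N{\left(V \right)} = 18$
$\frac{2655}{1383} + \frac{N{\left(p{\left(7,8 \right)} \right)}}{s{\left(-10 \right)} 4} = \frac{2655}{1383} + \frac{18}{\left(-10\right) 4} = 2655 \cdot \frac{1}{1383} + \frac{18}{-40} = \frac{885}{461} + 18 \left(- \frac{1}{40}\right) = \frac{885}{461} - \frac{9}{20} = \frac{13551}{9220}$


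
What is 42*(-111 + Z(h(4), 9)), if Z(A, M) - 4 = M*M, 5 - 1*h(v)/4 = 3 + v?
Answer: -1092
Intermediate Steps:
h(v) = 8 - 4*v (h(v) = 20 - 4*(3 + v) = 20 + (-12 - 4*v) = 8 - 4*v)
Z(A, M) = 4 + M**2 (Z(A, M) = 4 + M*M = 4 + M**2)
42*(-111 + Z(h(4), 9)) = 42*(-111 + (4 + 9**2)) = 42*(-111 + (4 + 81)) = 42*(-111 + 85) = 42*(-26) = -1092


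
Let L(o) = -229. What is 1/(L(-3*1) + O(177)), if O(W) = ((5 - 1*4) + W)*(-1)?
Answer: -1/407 ≈ -0.0024570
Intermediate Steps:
O(W) = -1 - W (O(W) = ((5 - 4) + W)*(-1) = (1 + W)*(-1) = -1 - W)
1/(L(-3*1) + O(177)) = 1/(-229 + (-1 - 1*177)) = 1/(-229 + (-1 - 177)) = 1/(-229 - 178) = 1/(-407) = -1/407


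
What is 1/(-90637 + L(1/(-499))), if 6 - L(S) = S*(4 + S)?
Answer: -249001/22567207636 ≈ -1.1034e-5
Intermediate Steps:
L(S) = 6 - S*(4 + S)
1/(-90637 + L(1/(-499))) = 1/(-90637 + (6 - (1/(-499))**2 - 4/(-499))) = 1/(-90637 + (6 - (-1/499)**2 - 4*(-1/499))) = 1/(-90637 + (6 - 1*1/249001 + 4/499)) = 1/(-90637 + (6 - 1/249001 + 4/499)) = 1/(-90637 + 1496001/249001) = 1/(-22567207636/249001) = -249001/22567207636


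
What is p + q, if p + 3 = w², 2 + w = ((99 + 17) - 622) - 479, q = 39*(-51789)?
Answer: -1045605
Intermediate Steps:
q = -2019771
w = -987 (w = -2 + (((99 + 17) - 622) - 479) = -2 + ((116 - 622) - 479) = -2 + (-506 - 479) = -2 - 985 = -987)
p = 974166 (p = -3 + (-987)² = -3 + 974169 = 974166)
p + q = 974166 - 2019771 = -1045605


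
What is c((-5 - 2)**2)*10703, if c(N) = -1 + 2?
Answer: 10703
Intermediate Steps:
c(N) = 1
c((-5 - 2)**2)*10703 = 1*10703 = 10703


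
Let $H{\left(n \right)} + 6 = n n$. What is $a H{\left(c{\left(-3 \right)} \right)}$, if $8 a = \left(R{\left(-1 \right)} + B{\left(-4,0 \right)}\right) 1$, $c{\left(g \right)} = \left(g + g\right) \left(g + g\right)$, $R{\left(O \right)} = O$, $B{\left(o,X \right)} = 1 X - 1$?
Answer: $- \frac{645}{2} \approx -322.5$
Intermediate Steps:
$B{\left(o,X \right)} = -1 + X$ ($B{\left(o,X \right)} = X - 1 = -1 + X$)
$c{\left(g \right)} = 4 g^{2}$ ($c{\left(g \right)} = 2 g 2 g = 4 g^{2}$)
$a = - \frac{1}{4}$ ($a = \frac{\left(-1 + \left(-1 + 0\right)\right) 1}{8} = \frac{\left(-1 - 1\right) 1}{8} = \frac{\left(-2\right) 1}{8} = \frac{1}{8} \left(-2\right) = - \frac{1}{4} \approx -0.25$)
$H{\left(n \right)} = -6 + n^{2}$ ($H{\left(n \right)} = -6 + n n = -6 + n^{2}$)
$a H{\left(c{\left(-3 \right)} \right)} = - \frac{-6 + \left(4 \left(-3\right)^{2}\right)^{2}}{4} = - \frac{-6 + \left(4 \cdot 9\right)^{2}}{4} = - \frac{-6 + 36^{2}}{4} = - \frac{-6 + 1296}{4} = \left(- \frac{1}{4}\right) 1290 = - \frac{645}{2}$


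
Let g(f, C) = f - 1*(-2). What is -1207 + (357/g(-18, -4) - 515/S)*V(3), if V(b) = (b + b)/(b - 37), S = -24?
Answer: -328263/272 ≈ -1206.8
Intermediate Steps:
V(b) = 2*b/(-37 + b) (V(b) = (2*b)/(-37 + b) = 2*b/(-37 + b))
g(f, C) = 2 + f (g(f, C) = f + 2 = 2 + f)
-1207 + (357/g(-18, -4) - 515/S)*V(3) = -1207 + (357/(2 - 18) - 515/(-24))*(2*3/(-37 + 3)) = -1207 + (357/(-16) - 515*(-1/24))*(2*3/(-34)) = -1207 + (357*(-1/16) + 515/24)*(2*3*(-1/34)) = -1207 + (-357/16 + 515/24)*(-3/17) = -1207 - 41/48*(-3/17) = -1207 + 41/272 = -328263/272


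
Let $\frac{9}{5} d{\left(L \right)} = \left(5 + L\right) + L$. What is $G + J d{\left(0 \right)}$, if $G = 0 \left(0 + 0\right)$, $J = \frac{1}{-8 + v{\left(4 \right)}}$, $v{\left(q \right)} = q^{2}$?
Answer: $\frac{25}{72} \approx 0.34722$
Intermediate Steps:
$d{\left(L \right)} = \frac{25}{9} + \frac{10 L}{9}$ ($d{\left(L \right)} = \frac{5 \left(\left(5 + L\right) + L\right)}{9} = \frac{5 \left(5 + 2 L\right)}{9} = \frac{25}{9} + \frac{10 L}{9}$)
$J = \frac{1}{8}$ ($J = \frac{1}{-8 + 4^{2}} = \frac{1}{-8 + 16} = \frac{1}{8} \approx 0.125$)
$G = 0$ ($G = 0 \cdot 0 = 0$)
$G + J d{\left(0 \right)} = 0 + \frac{\frac{25}{9} + \frac{10}{9} \cdot 0}{8} = 0 + \frac{\frac{25}{9} + 0}{8} = 0 + \frac{1}{8} \cdot \frac{25}{9} = 0 + \frac{25}{72} = \frac{25}{72}$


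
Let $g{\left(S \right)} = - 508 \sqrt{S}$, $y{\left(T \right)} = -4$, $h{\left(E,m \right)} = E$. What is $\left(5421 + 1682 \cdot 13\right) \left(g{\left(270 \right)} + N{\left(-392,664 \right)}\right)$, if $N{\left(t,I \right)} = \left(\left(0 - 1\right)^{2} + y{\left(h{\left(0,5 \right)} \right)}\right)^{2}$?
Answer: $245583 - 41585388 \sqrt{30} \approx -2.2753 \cdot 10^{8}$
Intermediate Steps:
$N{\left(t,I \right)} = 9$ ($N{\left(t,I \right)} = \left(\left(0 - 1\right)^{2} - 4\right)^{2} = \left(\left(-1\right)^{2} - 4\right)^{2} = \left(1 - 4\right)^{2} = \left(-3\right)^{2} = 9$)
$\left(5421 + 1682 \cdot 13\right) \left(g{\left(270 \right)} + N{\left(-392,664 \right)}\right) = \left(5421 + 1682 \cdot 13\right) \left(- 508 \sqrt{270} + 9\right) = \left(5421 + 21866\right) \left(- 508 \cdot 3 \sqrt{30} + 9\right) = 27287 \left(- 1524 \sqrt{30} + 9\right) = 27287 \left(9 - 1524 \sqrt{30}\right) = 245583 - 41585388 \sqrt{30}$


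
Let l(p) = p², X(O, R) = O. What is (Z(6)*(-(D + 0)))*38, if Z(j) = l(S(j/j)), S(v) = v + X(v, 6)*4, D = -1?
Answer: 950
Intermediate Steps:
S(v) = 5*v (S(v) = v + v*4 = v + 4*v = 5*v)
Z(j) = 25 (Z(j) = (5*(j/j))² = (5*1)² = 5² = 25)
(Z(6)*(-(D + 0)))*38 = (25*(-(-1 + 0)))*38 = (25*(-1*(-1)))*38 = (25*1)*38 = 25*38 = 950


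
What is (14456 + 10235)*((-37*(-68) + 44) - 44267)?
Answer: -1029787537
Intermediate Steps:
(14456 + 10235)*((-37*(-68) + 44) - 44267) = 24691*((2516 + 44) - 44267) = 24691*(2560 - 44267) = 24691*(-41707) = -1029787537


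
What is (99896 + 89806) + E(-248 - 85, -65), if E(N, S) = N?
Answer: 189369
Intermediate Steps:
(99896 + 89806) + E(-248 - 85, -65) = (99896 + 89806) + (-248 - 85) = 189702 - 333 = 189369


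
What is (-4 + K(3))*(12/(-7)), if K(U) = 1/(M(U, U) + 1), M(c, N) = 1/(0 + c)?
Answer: 39/7 ≈ 5.5714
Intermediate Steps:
M(c, N) = 1/c
K(U) = 1/(1 + 1/U) (K(U) = 1/(1/U + 1) = 1/(1 + 1/U))
(-4 + K(3))*(12/(-7)) = (-4 + 3/(1 + 3))*(12/(-7)) = (-4 + 3/4)*(12*(-1/7)) = (-4 + 3*(1/4))*(-12/7) = (-4 + 3/4)*(-12/7) = -13/4*(-12/7) = 39/7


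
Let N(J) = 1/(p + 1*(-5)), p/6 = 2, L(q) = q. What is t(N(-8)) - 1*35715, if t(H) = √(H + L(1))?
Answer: -35715 + 2*√14/7 ≈ -35714.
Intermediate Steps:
p = 12 (p = 6*2 = 12)
N(J) = ⅐ (N(J) = 1/(12 + 1*(-5)) = 1/(12 - 5) = 1/7 = ⅐)
t(H) = √(1 + H) (t(H) = √(H + 1) = √(1 + H))
t(N(-8)) - 1*35715 = √(1 + ⅐) - 1*35715 = √(8/7) - 35715 = 2*√14/7 - 35715 = -35715 + 2*√14/7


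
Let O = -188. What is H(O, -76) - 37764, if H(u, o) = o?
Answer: -37840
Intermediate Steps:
H(O, -76) - 37764 = -76 - 37764 = -37840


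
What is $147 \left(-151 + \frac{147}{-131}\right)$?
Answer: $- \frac{2929416}{131} \approx -22362.0$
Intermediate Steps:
$147 \left(-151 + \frac{147}{-131}\right) = 147 \left(-151 + 147 \left(- \frac{1}{131}\right)\right) = 147 \left(-151 - \frac{147}{131}\right) = 147 \left(- \frac{19928}{131}\right) = - \frac{2929416}{131}$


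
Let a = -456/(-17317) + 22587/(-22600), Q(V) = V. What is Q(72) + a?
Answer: 27797388921/391364200 ≈ 71.027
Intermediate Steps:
a = -380833479/391364200 (a = -456*(-1/17317) + 22587*(-1/22600) = 456/17317 - 22587/22600 = -380833479/391364200 ≈ -0.97309)
Q(72) + a = 72 - 380833479/391364200 = 27797388921/391364200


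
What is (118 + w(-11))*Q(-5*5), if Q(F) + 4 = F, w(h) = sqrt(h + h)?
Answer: -3422 - 29*I*sqrt(22) ≈ -3422.0 - 136.02*I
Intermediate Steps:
w(h) = sqrt(2)*sqrt(h) (w(h) = sqrt(2*h) = sqrt(2)*sqrt(h))
Q(F) = -4 + F
(118 + w(-11))*Q(-5*5) = (118 + sqrt(2)*sqrt(-11))*(-4 - 5*5) = (118 + sqrt(2)*(I*sqrt(11)))*(-4 - 25) = (118 + I*sqrt(22))*(-29) = -3422 - 29*I*sqrt(22)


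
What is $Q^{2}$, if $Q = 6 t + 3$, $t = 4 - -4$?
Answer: $2601$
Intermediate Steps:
$t = 8$ ($t = 4 + 4 = 8$)
$Q = 51$ ($Q = 6 \cdot 8 + 3 = 48 + 3 = 51$)
$Q^{2} = 51^{2} = 2601$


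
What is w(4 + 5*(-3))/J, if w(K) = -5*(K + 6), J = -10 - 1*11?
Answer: -25/21 ≈ -1.1905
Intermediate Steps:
J = -21 (J = -10 - 11 = -21)
w(K) = -30 - 5*K (w(K) = -5*(6 + K) = -30 - 5*K)
w(4 + 5*(-3))/J = (-30 - 5*(4 + 5*(-3)))/(-21) = (-30 - 5*(4 - 15))*(-1/21) = (-30 - 5*(-11))*(-1/21) = (-30 + 55)*(-1/21) = 25*(-1/21) = -25/21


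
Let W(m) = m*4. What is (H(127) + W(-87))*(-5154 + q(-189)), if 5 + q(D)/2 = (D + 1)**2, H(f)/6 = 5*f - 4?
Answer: 225271512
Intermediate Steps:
W(m) = 4*m
H(f) = -24 + 30*f (H(f) = 6*(5*f - 4) = 6*(-4 + 5*f) = -24 + 30*f)
q(D) = -10 + 2*(1 + D)**2 (q(D) = -10 + 2*(D + 1)**2 = -10 + 2*(1 + D)**2)
(H(127) + W(-87))*(-5154 + q(-189)) = ((-24 + 30*127) + 4*(-87))*(-5154 + (-10 + 2*(1 - 189)**2)) = ((-24 + 3810) - 348)*(-5154 + (-10 + 2*(-188)**2)) = (3786 - 348)*(-5154 + (-10 + 2*35344)) = 3438*(-5154 + (-10 + 70688)) = 3438*(-5154 + 70678) = 3438*65524 = 225271512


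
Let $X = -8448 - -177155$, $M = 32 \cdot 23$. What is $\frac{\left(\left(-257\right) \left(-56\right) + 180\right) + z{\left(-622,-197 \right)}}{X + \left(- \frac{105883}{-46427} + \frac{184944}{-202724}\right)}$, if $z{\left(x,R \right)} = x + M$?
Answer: $\frac{17277835116941}{198482593695980} \approx 0.08705$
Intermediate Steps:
$M = 736$
$z{\left(x,R \right)} = 736 + x$ ($z{\left(x,R \right)} = x + 736 = 736 + x$)
$X = 168707$ ($X = -8448 + 177155 = 168707$)
$\frac{\left(\left(-257\right) \left(-56\right) + 180\right) + z{\left(-622,-197 \right)}}{X + \left(- \frac{105883}{-46427} + \frac{184944}{-202724}\right)} = \frac{\left(\left(-257\right) \left(-56\right) + 180\right) + \left(736 - 622\right)}{168707 + \left(- \frac{105883}{-46427} + \frac{184944}{-202724}\right)} = \frac{\left(14392 + 180\right) + 114}{168707 + \left(\left(-105883\right) \left(- \frac{1}{46427}\right) + 184944 \left(- \frac{1}{202724}\right)\right)} = \frac{14572 + 114}{168707 + \left(\frac{105883}{46427} - \frac{46236}{50681}\right)} = \frac{14686}{168707 + \frac{3219657551}{2352966787}} = \frac{14686}{\frac{396965187391960}{2352966787}} = 14686 \cdot \frac{2352966787}{396965187391960} = \frac{17277835116941}{198482593695980}$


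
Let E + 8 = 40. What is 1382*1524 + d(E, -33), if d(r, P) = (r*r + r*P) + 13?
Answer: 2106149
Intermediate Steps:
E = 32 (E = -8 + 40 = 32)
d(r, P) = 13 + r**2 + P*r (d(r, P) = (r**2 + P*r) + 13 = 13 + r**2 + P*r)
1382*1524 + d(E, -33) = 1382*1524 + (13 + 32**2 - 33*32) = 2106168 + (13 + 1024 - 1056) = 2106168 - 19 = 2106149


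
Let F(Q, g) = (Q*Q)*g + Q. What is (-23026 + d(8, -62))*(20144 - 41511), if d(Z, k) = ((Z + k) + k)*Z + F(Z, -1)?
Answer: 513021670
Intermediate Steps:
F(Q, g) = Q + g*Q² (F(Q, g) = Q²*g + Q = g*Q² + Q = Q + g*Q²)
d(Z, k) = Z*(1 - Z) + Z*(Z + 2*k) (d(Z, k) = ((Z + k) + k)*Z + Z*(1 + Z*(-1)) = (Z + 2*k)*Z + Z*(1 - Z) = Z*(Z + 2*k) + Z*(1 - Z) = Z*(1 - Z) + Z*(Z + 2*k))
(-23026 + d(8, -62))*(20144 - 41511) = (-23026 + 8*(1 + 2*(-62)))*(20144 - 41511) = (-23026 + 8*(1 - 124))*(-21367) = (-23026 + 8*(-123))*(-21367) = (-23026 - 984)*(-21367) = -24010*(-21367) = 513021670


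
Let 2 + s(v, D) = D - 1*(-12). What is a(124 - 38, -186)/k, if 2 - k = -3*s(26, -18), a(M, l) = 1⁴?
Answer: -1/22 ≈ -0.045455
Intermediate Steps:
s(v, D) = 10 + D (s(v, D) = -2 + (D - 1*(-12)) = -2 + (D + 12) = -2 + (12 + D) = 10 + D)
a(M, l) = 1
k = -22 (k = 2 - (-3)*(10 - 18) = 2 - (-3)*(-8) = 2 - 1*24 = 2 - 24 = -22)
a(124 - 38, -186)/k = 1/(-22) = 1*(-1/22) = -1/22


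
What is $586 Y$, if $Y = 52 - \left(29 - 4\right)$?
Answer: $15822$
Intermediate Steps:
$Y = 27$ ($Y = 52 - 25 = 27$)
$586 Y = 586 \cdot 27 = 15822$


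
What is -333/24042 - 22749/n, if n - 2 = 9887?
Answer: -183408165/79250446 ≈ -2.3143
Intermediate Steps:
n = 9889 (n = 2 + 9887 = 9889)
-333/24042 - 22749/n = -333/24042 - 22749/9889 = -333*1/24042 - 22749*1/9889 = -111/8014 - 22749/9889 = -183408165/79250446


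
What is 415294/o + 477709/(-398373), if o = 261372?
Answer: 6763693319/17353924626 ≈ 0.38975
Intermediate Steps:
415294/o + 477709/(-398373) = 415294/261372 + 477709/(-398373) = 415294*(1/261372) + 477709*(-1/398373) = 207647/130686 - 477709/398373 = 6763693319/17353924626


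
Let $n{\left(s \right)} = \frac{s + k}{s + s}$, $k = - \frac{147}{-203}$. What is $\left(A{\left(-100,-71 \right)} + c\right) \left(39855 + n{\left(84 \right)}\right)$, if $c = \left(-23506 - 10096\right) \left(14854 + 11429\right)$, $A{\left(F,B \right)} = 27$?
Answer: $- \frac{8166131008352703}{232} \approx -3.5199 \cdot 10^{13}$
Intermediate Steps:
$k = \frac{21}{29}$ ($k = \left(-147\right) \left(- \frac{1}{203}\right) = \frac{21}{29} \approx 0.72414$)
$c = -883161366$ ($c = \left(-33602\right) 26283 = -883161366$)
$n{\left(s \right)} = \frac{\frac{21}{29} + s}{2 s}$ ($n{\left(s \right)} = \frac{s + \frac{21}{29}}{s + s} = \frac{\frac{21}{29} + s}{2 s}$)
$\left(A{\left(-100,-71 \right)} + c\right) \left(39855 + n{\left(84 \right)}\right) = \left(27 - 883161366\right) \left(39855 + \frac{21 + 29 \cdot 84}{58 \cdot 84}\right) = - 883161339 \left(39855 + \frac{1}{58} \cdot \frac{1}{84} \left(21 + 2436\right)\right) = - 883161339 \left(39855 + \frac{1}{58} \cdot \frac{1}{84} \cdot 2457\right) = - 883161339 \left(39855 + \frac{117}{232}\right) = \left(-883161339\right) \frac{9246477}{232} = - \frac{8166131008352703}{232}$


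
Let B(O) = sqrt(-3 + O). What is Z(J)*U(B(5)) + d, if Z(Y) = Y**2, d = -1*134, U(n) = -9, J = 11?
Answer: -1223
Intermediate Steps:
d = -134
Z(J)*U(B(5)) + d = 11**2*(-9) - 134 = 121*(-9) - 134 = -1089 - 134 = -1223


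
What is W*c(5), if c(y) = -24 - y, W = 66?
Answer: -1914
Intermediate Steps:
W*c(5) = 66*(-24 - 1*5) = 66*(-24 - 5) = 66*(-29) = -1914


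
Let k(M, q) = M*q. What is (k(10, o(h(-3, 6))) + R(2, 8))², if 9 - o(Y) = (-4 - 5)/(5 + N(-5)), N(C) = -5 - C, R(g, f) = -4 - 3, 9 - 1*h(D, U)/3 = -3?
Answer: 10201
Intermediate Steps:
h(D, U) = 36 (h(D, U) = 27 - 3*(-3) = 27 + 9 = 36)
R(g, f) = -7
o(Y) = 54/5 (o(Y) = 9 - (-4 - 5)/(5 + (-5 - 1*(-5))) = 9 - (-9)/(5 + (-5 + 5)) = 9 - (-9)/(5 + 0) = 9 - (-9)/5 = 9 - 1*(-9/5) = 9 + 9/5 = 54/5)
(k(10, o(h(-3, 6))) + R(2, 8))² = (10*(54/5) - 7)² = (108 - 7)² = 101² = 10201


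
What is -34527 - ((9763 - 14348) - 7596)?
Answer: -22346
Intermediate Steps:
-34527 - ((9763 - 14348) - 7596) = -34527 - (-4585 - 7596) = -34527 - 1*(-12181) = -34527 + 12181 = -22346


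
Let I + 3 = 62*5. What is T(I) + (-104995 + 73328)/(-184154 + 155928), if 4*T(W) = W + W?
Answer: 2182179/14113 ≈ 154.62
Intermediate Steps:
I = 307 (I = -3 + 62*5 = -3 + 310 = 307)
T(W) = W/2 (T(W) = (W + W)/4 = (2*W)/4 = W/2)
T(I) + (-104995 + 73328)/(-184154 + 155928) = (½)*307 + (-104995 + 73328)/(-184154 + 155928) = 307/2 - 31667/(-28226) = 307/2 - 31667*(-1/28226) = 307/2 + 31667/28226 = 2182179/14113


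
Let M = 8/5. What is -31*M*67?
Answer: -16616/5 ≈ -3323.2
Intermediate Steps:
M = 8/5 (M = 8*(⅕) = 8/5 ≈ 1.6000)
-31*M*67 = -31*8/5*67 = -248/5*67 = -16616/5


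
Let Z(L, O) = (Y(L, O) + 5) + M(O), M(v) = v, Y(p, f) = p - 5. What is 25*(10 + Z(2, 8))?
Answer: 500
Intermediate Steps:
Y(p, f) = -5 + p
Z(L, O) = L + O (Z(L, O) = ((-5 + L) + 5) + O = L + O)
25*(10 + Z(2, 8)) = 25*(10 + (2 + 8)) = 25*(10 + 10) = 25*20 = 500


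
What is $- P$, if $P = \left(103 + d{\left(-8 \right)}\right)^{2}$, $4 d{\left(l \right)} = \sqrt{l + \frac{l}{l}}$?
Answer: $- \frac{\left(412 + i \sqrt{7}\right)^{2}}{16} \approx -10609.0 - 136.26 i$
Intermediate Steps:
$d{\left(l \right)} = \frac{\sqrt{1 + l}}{4}$ ($d{\left(l \right)} = \frac{\sqrt{l + \frac{l}{l}}}{4} = \frac{\sqrt{l + 1}}{4} = \frac{\sqrt{1 + l}}{4}$)
$P = \left(103 + \frac{i \sqrt{7}}{4}\right)^{2}$ ($P = \left(103 + \frac{\sqrt{1 - 8}}{4}\right)^{2} = \left(103 + \frac{\sqrt{-7}}{4}\right)^{2} = \left(103 + \frac{i \sqrt{7}}{4}\right)^{2} \approx 10609.0 + 136.3 i$)
$- P = - \frac{\left(412 + i \sqrt{7}\right)^{2}}{16}$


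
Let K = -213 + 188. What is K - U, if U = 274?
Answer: -299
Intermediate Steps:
K = -25
K - U = -25 - 1*274 = -25 - 274 = -299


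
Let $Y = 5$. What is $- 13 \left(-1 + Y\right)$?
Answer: $-52$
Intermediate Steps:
$- 13 \left(-1 + Y\right) = - 13 \left(-1 + 5\right) = \left(-13\right) 4 = -52$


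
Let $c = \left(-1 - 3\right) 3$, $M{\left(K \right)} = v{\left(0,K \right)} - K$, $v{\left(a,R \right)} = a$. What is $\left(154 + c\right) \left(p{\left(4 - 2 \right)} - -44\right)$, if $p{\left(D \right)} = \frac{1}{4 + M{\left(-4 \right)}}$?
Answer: $\frac{25063}{4} \approx 6265.8$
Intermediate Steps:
$M{\left(K \right)} = - K$ ($M{\left(K \right)} = 0 - K = - K$)
$c = -12$ ($c = \left(-4\right) 3 = -12$)
$p{\left(D \right)} = \frac{1}{8}$ ($p{\left(D \right)} = \frac{1}{4 - -4} = \frac{1}{4 + 4} = \frac{1}{8}$)
$\left(154 + c\right) \left(p{\left(4 - 2 \right)} - -44\right) = \left(154 - 12\right) \left(\frac{1}{8} - -44\right) = 142 \left(\frac{1}{8} + 44\right) = 142 \cdot \frac{353}{8} = \frac{25063}{4}$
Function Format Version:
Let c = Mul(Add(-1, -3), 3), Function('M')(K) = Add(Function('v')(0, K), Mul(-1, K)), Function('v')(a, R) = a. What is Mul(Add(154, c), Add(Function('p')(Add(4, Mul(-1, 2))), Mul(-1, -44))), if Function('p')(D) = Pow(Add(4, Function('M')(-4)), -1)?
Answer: Rational(25063, 4) ≈ 6265.8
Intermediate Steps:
Function('M')(K) = Mul(-1, K) (Function('M')(K) = Add(0, Mul(-1, K)) = Mul(-1, K))
c = -12 (c = Mul(-4, 3) = -12)
Function('p')(D) = Rational(1, 8) (Function('p')(D) = Pow(Add(4, Mul(-1, -4)), -1) = Pow(Add(4, 4), -1) = Pow(8, -1) = Rational(1, 8))
Mul(Add(154, c), Add(Function('p')(Add(4, Mul(-1, 2))), Mul(-1, -44))) = Mul(Add(154, -12), Add(Rational(1, 8), Mul(-1, -44))) = Mul(142, Add(Rational(1, 8), 44)) = Mul(142, Rational(353, 8)) = Rational(25063, 4)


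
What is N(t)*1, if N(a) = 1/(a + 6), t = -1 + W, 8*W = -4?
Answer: 2/9 ≈ 0.22222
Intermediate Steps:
W = -1/2 (W = (1/8)*(-4) = -1/2 ≈ -0.50000)
t = -3/2 (t = -1 - 1/2 = -3/2 ≈ -1.5000)
N(a) = 1/(6 + a)
N(t)*1 = 1/(6 - 3/2) = 1/(9/2) = (2/9)*1 = 2/9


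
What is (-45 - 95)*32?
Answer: -4480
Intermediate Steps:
(-45 - 95)*32 = -140*32 = -4480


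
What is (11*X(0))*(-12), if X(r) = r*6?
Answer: 0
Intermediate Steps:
X(r) = 6*r
(11*X(0))*(-12) = (11*(6*0))*(-12) = (11*0)*(-12) = 0*(-12) = 0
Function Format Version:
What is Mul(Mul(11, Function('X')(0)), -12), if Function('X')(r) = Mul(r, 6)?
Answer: 0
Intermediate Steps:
Function('X')(r) = Mul(6, r)
Mul(Mul(11, Function('X')(0)), -12) = Mul(Mul(11, Mul(6, 0)), -12) = Mul(Mul(11, 0), -12) = Mul(0, -12) = 0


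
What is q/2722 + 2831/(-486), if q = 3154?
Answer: -3086569/661446 ≈ -4.6664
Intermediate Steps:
q/2722 + 2831/(-486) = 3154/2722 + 2831/(-486) = 3154*(1/2722) + 2831*(-1/486) = 1577/1361 - 2831/486 = -3086569/661446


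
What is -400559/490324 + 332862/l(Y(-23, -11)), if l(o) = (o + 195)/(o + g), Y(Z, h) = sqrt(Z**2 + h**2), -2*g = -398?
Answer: 95804173096631/281936300 - 1331448*sqrt(26)/7475 ≈ 3.3890e+5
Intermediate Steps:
g = 199 (g = -1/2*(-398) = 199)
l(o) = (195 + o)/(199 + o) (l(o) = (o + 195)/(o + 199) = (195 + o)/(199 + o))
-400559/490324 + 332862/l(Y(-23, -11)) = -400559/490324 + 332862/(((195 + sqrt((-23)**2 + (-11)**2))/(199 + sqrt((-23)**2 + (-11)**2)))) = -400559*1/490324 + 332862/(((195 + sqrt(529 + 121))/(199 + sqrt(529 + 121)))) = -400559/490324 + 332862/(((195 + sqrt(650))/(199 + sqrt(650)))) = -400559/490324 + 332862/(((195 + 5*sqrt(26))/(199 + 5*sqrt(26)))) = -400559/490324 + 332862*((199 + 5*sqrt(26))/(195 + 5*sqrt(26))) = -400559/490324 + 332862*(199 + 5*sqrt(26))/(195 + 5*sqrt(26))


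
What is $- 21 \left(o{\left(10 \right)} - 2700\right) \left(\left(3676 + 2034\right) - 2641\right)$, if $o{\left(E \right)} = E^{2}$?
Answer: $167567400$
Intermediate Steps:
$- 21 \left(o{\left(10 \right)} - 2700\right) \left(\left(3676 + 2034\right) - 2641\right) = - 21 \left(10^{2} - 2700\right) \left(\left(3676 + 2034\right) - 2641\right) = - 21 \left(100 - 2700\right) \left(5710 - 2641\right) = - 21 \left(\left(-2600\right) 3069\right) = \left(-21\right) \left(-7979400\right) = 167567400$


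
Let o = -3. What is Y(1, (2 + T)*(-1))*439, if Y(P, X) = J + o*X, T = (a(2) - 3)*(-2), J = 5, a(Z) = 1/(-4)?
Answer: 26779/2 ≈ 13390.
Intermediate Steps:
a(Z) = -¼
T = 13/2 (T = (-¼ - 3)*(-2) = -13/4*(-2) = 13/2 ≈ 6.5000)
Y(P, X) = 5 - 3*X
Y(1, (2 + T)*(-1))*439 = (5 - 3*(2 + 13/2)*(-1))*439 = (5 - 51*(-1)/2)*439 = (5 - 3*(-17/2))*439 = (5 + 51/2)*439 = (61/2)*439 = 26779/2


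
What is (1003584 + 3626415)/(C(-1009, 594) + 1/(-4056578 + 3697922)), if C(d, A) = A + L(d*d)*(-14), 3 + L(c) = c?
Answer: -1660576921344/5111743922689 ≈ -0.32486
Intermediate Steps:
L(c) = -3 + c
C(d, A) = 42 + A - 14*d² (C(d, A) = A + (-3 + d*d)*(-14) = A + (-3 + d²)*(-14) = A + (42 - 14*d²) = 42 + A - 14*d²)
(1003584 + 3626415)/(C(-1009, 594) + 1/(-4056578 + 3697922)) = (1003584 + 3626415)/((42 + 594 - 14*(-1009)²) + 1/(-4056578 + 3697922)) = 4629999/((42 + 594 - 14*1018081) + 1/(-358656)) = 4629999/((42 + 594 - 14253134) - 1/358656) = 4629999/(-14252498 - 1/358656) = 4629999/(-5111743922689/358656) = 4629999*(-358656/5111743922689) = -1660576921344/5111743922689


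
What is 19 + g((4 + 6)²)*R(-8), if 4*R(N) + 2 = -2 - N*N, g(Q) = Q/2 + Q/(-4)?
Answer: -406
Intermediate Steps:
g(Q) = Q/4 (g(Q) = Q*(½) + Q*(-¼) = Q/2 - Q/4 = Q/4)
R(N) = -1 - N²/4 (R(N) = -½ + (-2 - N*N)/4 = -½ + (-2 - N²)/4 = -½ + (-½ - N²/4) = -1 - N²/4)
19 + g((4 + 6)²)*R(-8) = 19 + ((4 + 6)²/4)*(-1 - ¼*(-8)²) = 19 + ((¼)*10²)*(-1 - ¼*64) = 19 + ((¼)*100)*(-1 - 16) = 19 + 25*(-17) = 19 - 425 = -406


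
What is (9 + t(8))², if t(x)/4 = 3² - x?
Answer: 169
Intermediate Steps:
t(x) = 36 - 4*x (t(x) = 4*(3² - x) = 4*(9 - x) = 36 - 4*x)
(9 + t(8))² = (9 + (36 - 4*8))² = (9 + (36 - 32))² = (9 + 4)² = 13² = 169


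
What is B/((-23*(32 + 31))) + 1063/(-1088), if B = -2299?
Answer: 961025/1576512 ≈ 0.60959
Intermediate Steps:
B/((-23*(32 + 31))) + 1063/(-1088) = -2299*(-1/(23*(32 + 31))) + 1063/(-1088) = -2299/((-23*63)) + 1063*(-1/1088) = -2299/(-1449) - 1063/1088 = -2299*(-1/1449) - 1063/1088 = 2299/1449 - 1063/1088 = 961025/1576512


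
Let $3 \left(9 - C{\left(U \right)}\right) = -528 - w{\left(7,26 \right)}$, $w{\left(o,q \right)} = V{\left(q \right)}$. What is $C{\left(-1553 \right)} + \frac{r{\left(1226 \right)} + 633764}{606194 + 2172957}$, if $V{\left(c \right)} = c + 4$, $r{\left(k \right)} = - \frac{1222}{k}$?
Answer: $\frac{332594311506}{1703619563} \approx 195.23$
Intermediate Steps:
$V{\left(c \right)} = 4 + c$
$w{\left(o,q \right)} = 4 + q$
$C{\left(U \right)} = 195$ ($C{\left(U \right)} = 9 - \frac{-528 - \left(4 + 26\right)}{3} = 9 - \frac{-528 - 30}{3} = 9 - -186 = 9 + 186 = 195$)
$C{\left(-1553 \right)} + \frac{r{\left(1226 \right)} + 633764}{606194 + 2172957} = 195 + \frac{- \frac{1222}{1226} + 633764}{606194 + 2172957} = 195 + \frac{\left(-1222\right) \frac{1}{1226} + 633764}{2779151} = 195 + \left(- \frac{611}{613} + 633764\right) \frac{1}{2779151} = 195 + \frac{388496721}{613} \cdot \frac{1}{2779151} = 195 + \frac{388496721}{1703619563} = \frac{332594311506}{1703619563}$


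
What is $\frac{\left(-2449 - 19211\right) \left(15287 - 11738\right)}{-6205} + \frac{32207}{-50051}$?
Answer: $\frac{769457518781}{62113291} \approx 12388.0$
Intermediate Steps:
$\frac{\left(-2449 - 19211\right) \left(15287 - 11738\right)}{-6205} + \frac{32207}{-50051} = \left(-21660\right) 3549 \left(- \frac{1}{6205}\right) + 32207 \left(- \frac{1}{50051}\right) = \left(-76871340\right) \left(- \frac{1}{6205}\right) - \frac{32207}{50051} = \frac{15374268}{1241} - \frac{32207}{50051} = \frac{769457518781}{62113291}$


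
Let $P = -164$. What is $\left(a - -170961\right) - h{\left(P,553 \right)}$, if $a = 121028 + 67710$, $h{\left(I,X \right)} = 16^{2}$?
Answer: $359443$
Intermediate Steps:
$h{\left(I,X \right)} = 256$
$a = 188738$
$\left(a - -170961\right) - h{\left(P,553 \right)} = \left(188738 - -170961\right) - 256 = \left(188738 + 170961\right) - 256 = 359699 - 256 = 359443$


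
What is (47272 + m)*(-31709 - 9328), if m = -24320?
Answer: -941881224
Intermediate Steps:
(47272 + m)*(-31709 - 9328) = (47272 - 24320)*(-31709 - 9328) = 22952*(-41037) = -941881224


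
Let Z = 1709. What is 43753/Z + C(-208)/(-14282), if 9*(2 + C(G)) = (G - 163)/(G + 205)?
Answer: 16871227589/659014326 ≈ 25.601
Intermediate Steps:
C(G) = -2 + (-163 + G)/(9*(205 + G)) (C(G) = -2 + ((G - 163)/(G + 205))/9 = -2 + ((-163 + G)/(205 + G))/9 = -2 + (-163 + G)/(9*(205 + G)))
43753/Z + C(-208)/(-14282) = 43753/1709 + ((-3853 - 17*(-208))/(9*(205 - 208)))/(-14282) = 43753*(1/1709) + ((1/9)*(-3853 + 3536)/(-3))*(-1/14282) = 43753/1709 + ((1/9)*(-1/3)*(-317))*(-1/14282) = 43753/1709 + (317/27)*(-1/14282) = 43753/1709 - 317/385614 = 16871227589/659014326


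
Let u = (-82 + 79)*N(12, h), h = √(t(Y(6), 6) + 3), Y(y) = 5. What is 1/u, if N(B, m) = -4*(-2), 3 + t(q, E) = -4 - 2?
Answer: -1/24 ≈ -0.041667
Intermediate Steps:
t(q, E) = -9 (t(q, E) = -3 + (-4 - 2) = -3 - 6 = -9)
h = I*√6 (h = √(-9 + 3) = √(-6) = I*√6 ≈ 2.4495*I)
N(B, m) = 8
u = -24 (u = (-82 + 79)*8 = -3*8 = -24)
1/u = 1/(-24) = -1/24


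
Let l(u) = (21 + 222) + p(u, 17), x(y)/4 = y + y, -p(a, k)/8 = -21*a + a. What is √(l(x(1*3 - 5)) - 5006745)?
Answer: I*√5009062 ≈ 2238.1*I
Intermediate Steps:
p(a, k) = 160*a (p(a, k) = -8*(-21*a + a) = -(-160)*a = 160*a)
x(y) = 8*y (x(y) = 4*(y + y) = 4*(2*y) = 8*y)
l(u) = 243 + 160*u (l(u) = (21 + 222) + 160*u = 243 + 160*u)
√(l(x(1*3 - 5)) - 5006745) = √((243 + 160*(8*(1*3 - 5))) - 5006745) = √((243 + 160*(8*(3 - 5))) - 5006745) = √((243 + 160*(8*(-2))) - 5006745) = √((243 + 160*(-16)) - 5006745) = √((243 - 2560) - 5006745) = √(-2317 - 5006745) = √(-5009062) = I*√5009062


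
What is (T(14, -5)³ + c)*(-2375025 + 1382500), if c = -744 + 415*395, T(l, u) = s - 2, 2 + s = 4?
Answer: -161961222025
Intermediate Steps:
s = 2 (s = -2 + 4 = 2)
T(l, u) = 0 (T(l, u) = 2 - 2 = 0)
c = 163181 (c = -744 + 163925 = 163181)
(T(14, -5)³ + c)*(-2375025 + 1382500) = (0³ + 163181)*(-2375025 + 1382500) = (0 + 163181)*(-992525) = 163181*(-992525) = -161961222025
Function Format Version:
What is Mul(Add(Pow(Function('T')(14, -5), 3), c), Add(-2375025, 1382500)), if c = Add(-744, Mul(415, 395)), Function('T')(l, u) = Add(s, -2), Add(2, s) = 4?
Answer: -161961222025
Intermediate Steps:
s = 2 (s = Add(-2, 4) = 2)
Function('T')(l, u) = 0 (Function('T')(l, u) = Add(2, -2) = 0)
c = 163181 (c = Add(-744, 163925) = 163181)
Mul(Add(Pow(Function('T')(14, -5), 3), c), Add(-2375025, 1382500)) = Mul(Add(Pow(0, 3), 163181), Add(-2375025, 1382500)) = Mul(Add(0, 163181), -992525) = Mul(163181, -992525) = -161961222025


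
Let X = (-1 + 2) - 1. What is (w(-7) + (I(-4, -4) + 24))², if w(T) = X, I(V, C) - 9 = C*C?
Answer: 2401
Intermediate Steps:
I(V, C) = 9 + C² (I(V, C) = 9 + C*C = 9 + C²)
X = 0 (X = 1 - 1 = 0)
w(T) = 0
(w(-7) + (I(-4, -4) + 24))² = (0 + ((9 + (-4)²) + 24))² = (0 + ((9 + 16) + 24))² = (0 + (25 + 24))² = (0 + 49)² = 49² = 2401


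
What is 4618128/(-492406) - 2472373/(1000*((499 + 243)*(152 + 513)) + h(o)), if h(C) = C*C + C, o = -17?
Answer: -1139970783235127/121484013257216 ≈ -9.3837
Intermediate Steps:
h(C) = C + C² (h(C) = C² + C = C + C²)
4618128/(-492406) - 2472373/(1000*((499 + 243)*(152 + 513)) + h(o)) = 4618128/(-492406) - 2472373/(1000*((499 + 243)*(152 + 513)) - 17*(1 - 17)) = 4618128*(-1/492406) - 2472373/(1000*(742*665) - 17*(-16)) = -2309064/246203 - 2472373/(1000*493430 + 272) = -2309064/246203 - 2472373/(493430000 + 272) = -2309064/246203 - 2472373/493430272 = -1139970783235127/121484013257216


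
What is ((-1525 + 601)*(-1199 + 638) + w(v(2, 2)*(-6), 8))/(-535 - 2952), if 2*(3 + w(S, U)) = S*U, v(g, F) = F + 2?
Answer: -47115/317 ≈ -148.63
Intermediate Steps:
v(g, F) = 2 + F
w(S, U) = -3 + S*U/2 (w(S, U) = -3 + (S*U)/2 = -3 + S*U/2)
((-1525 + 601)*(-1199 + 638) + w(v(2, 2)*(-6), 8))/(-535 - 2952) = ((-1525 + 601)*(-1199 + 638) + (-3 + (½)*((2 + 2)*(-6))*8))/(-535 - 2952) = (-924*(-561) + (-3 + (½)*(4*(-6))*8))/(-3487) = (518364 + (-3 + (½)*(-24)*8))*(-1/3487) = (518364 + (-3 - 96))*(-1/3487) = (518364 - 99)*(-1/3487) = 518265*(-1/3487) = -47115/317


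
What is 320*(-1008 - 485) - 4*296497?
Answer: -1663748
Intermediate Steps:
320*(-1008 - 485) - 4*296497 = 320*(-1493) - 1*1185988 = -477760 - 1185988 = -1663748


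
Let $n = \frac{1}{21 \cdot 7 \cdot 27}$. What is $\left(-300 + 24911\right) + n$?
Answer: $\frac{97681060}{3969} \approx 24611.0$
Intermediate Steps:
$n = \frac{1}{3969}$ ($n = \frac{1}{147 \cdot 27} = \frac{1}{3969} \approx 0.00025195$)
$\left(-300 + 24911\right) + n = \left(-300 + 24911\right) + \frac{1}{3969} = 24611 + \frac{1}{3969} = \frac{97681060}{3969}$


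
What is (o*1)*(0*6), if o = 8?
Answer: 0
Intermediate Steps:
(o*1)*(0*6) = (8*1)*(0*6) = 8*0 = 0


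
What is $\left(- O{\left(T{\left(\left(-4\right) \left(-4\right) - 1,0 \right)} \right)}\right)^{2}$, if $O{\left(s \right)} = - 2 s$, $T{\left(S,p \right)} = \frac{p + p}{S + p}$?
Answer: $0$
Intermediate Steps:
$T{\left(S,p \right)} = \frac{2 p}{S + p}$
$\left(- O{\left(T{\left(\left(-4\right) \left(-4\right) - 1,0 \right)} \right)}\right)^{2} = \left(- \left(-2\right) 2 \cdot 0 \frac{1}{\left(\left(-4\right) \left(-4\right) - 1\right) + 0}\right)^{2} = \left(- \left(-2\right) 2 \cdot 0 \frac{1}{\left(16 - 1\right) + 0}\right)^{2} = \left(- \left(-2\right) 2 \cdot 0 \frac{1}{15 + 0}\right)^{2} = \left(- \left(-2\right) 2 \cdot 0 \cdot \frac{1}{15}\right)^{2} = \left(- \left(-2\right) 0\right)^{2} = \left(\left(-1\right) 0\right)^{2} = 0^{2} = 0$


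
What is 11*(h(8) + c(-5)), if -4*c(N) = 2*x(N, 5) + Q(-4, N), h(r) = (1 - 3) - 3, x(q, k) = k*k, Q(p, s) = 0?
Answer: -385/2 ≈ -192.50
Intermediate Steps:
x(q, k) = k²
h(r) = -5 (h(r) = -2 - 3 = -5)
c(N) = -25/2 (c(N) = -(2*5² + 0)/4 = -(2*25 + 0)/4 = -(50 + 0)/4 = -¼*50 = -25/2)
11*(h(8) + c(-5)) = 11*(-5 - 25/2) = 11*(-35/2) = -385/2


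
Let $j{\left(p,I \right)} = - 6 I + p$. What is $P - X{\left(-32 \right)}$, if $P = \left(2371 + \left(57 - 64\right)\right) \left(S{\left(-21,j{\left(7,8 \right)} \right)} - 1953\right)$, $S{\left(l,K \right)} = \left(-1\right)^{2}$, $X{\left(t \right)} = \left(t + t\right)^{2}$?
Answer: $-4618624$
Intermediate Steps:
$X{\left(t \right)} = 4 t^{2}$ ($X{\left(t \right)} = \left(2 t\right)^{2} = 4 t^{2}$)
$j{\left(p,I \right)} = p - 6 I$
$S{\left(l,K \right)} = 1$
$P = -4614528$ ($P = \left(2371 + \left(57 - 64\right)\right) \left(1 - 1953\right) = \left(2371 + \left(57 - 64\right)\right) \left(-1952\right) = \left(2371 - 7\right) \left(-1952\right) = 2364 \left(-1952\right) = -4614528$)
$P - X{\left(-32 \right)} = -4614528 - 4 \left(-32\right)^{2} = -4614528 - 4 \cdot 1024 = -4614528 - 4096 = -4618624$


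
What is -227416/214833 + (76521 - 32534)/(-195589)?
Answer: -53929927195/42018971637 ≈ -1.2835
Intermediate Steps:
-227416/214833 + (76521 - 32534)/(-195589) = -227416*1/214833 + 43987*(-1/195589) = -227416/214833 - 43987/195589 = -53929927195/42018971637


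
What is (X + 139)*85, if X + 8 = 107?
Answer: 20230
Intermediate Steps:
X = 99 (X = -8 + 107 = 99)
(X + 139)*85 = (99 + 139)*85 = 238*85 = 20230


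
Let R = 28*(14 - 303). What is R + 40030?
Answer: 31938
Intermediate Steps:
R = -8092 (R = 28*(-289) = -8092)
R + 40030 = -8092 + 40030 = 31938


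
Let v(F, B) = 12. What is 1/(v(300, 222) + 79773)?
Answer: 1/79785 ≈ 1.2534e-5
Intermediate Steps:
1/(v(300, 222) + 79773) = 1/(12 + 79773) = 1/79785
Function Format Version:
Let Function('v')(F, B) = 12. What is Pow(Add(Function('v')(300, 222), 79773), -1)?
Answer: Rational(1, 79785) ≈ 1.2534e-5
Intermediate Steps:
Pow(Add(Function('v')(300, 222), 79773), -1) = Pow(Add(12, 79773), -1) = Pow(79785, -1) = Rational(1, 79785)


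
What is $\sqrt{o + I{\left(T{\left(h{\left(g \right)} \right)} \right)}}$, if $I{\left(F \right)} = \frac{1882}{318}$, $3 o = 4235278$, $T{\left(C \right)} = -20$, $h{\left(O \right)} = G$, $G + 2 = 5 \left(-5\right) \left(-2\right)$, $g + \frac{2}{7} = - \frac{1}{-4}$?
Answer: $\frac{5 \sqrt{1427633493}}{159} \approx 1188.2$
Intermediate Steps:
$g = - \frac{1}{28}$ ($g = - \frac{2}{7} - \frac{1}{-4} = - \frac{2}{7} - - \frac{1}{4} = - \frac{2}{7} + \frac{1}{4} = - \frac{1}{28} \approx -0.035714$)
$G = 48$ ($G = -2 + 5 \left(-5\right) \left(-2\right) = -2 - -50 = -2 + 50 = 48$)
$h{\left(O \right)} = 48$
$o = \frac{4235278}{3}$ ($o = \frac{1}{3} \cdot 4235278 = \frac{4235278}{3} \approx 1.4118 \cdot 10^{6}$)
$I{\left(F \right)} = \frac{941}{159}$ ($I{\left(F \right)} = 1882 \cdot \frac{1}{318} = \frac{941}{159}$)
$\sqrt{o + I{\left(T{\left(h{\left(g \right)} \right)} \right)}} = \sqrt{\frac{4235278}{3} + \frac{941}{159}} = \sqrt{\frac{224470675}{159}} = \frac{5 \sqrt{1427633493}}{159}$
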